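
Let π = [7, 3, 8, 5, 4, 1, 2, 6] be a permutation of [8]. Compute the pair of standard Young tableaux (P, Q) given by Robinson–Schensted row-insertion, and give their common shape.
P = [1, 2, 6] / [3, 4] / [5, 8] / [7];  Q = [1, 3, 8] / [2, 4] / [5, 7] / [6];  common shape = (3, 2, 2, 1)

Row-insert the values π_1, π_2, … into P one at a time, bumping the leftmost entry strictly greater than the inserted value down to the next row. The recording tableau Q records, in position (i, j), the step at which that cell was added to P.
  Insert 7 (step 1): P = [7];  Q = [1]
  Insert 3 (step 2): P = [3] / [7];  Q = [1] / [2]
  Insert 8 (step 3): P = [3, 8] / [7];  Q = [1, 3] / [2]
  Insert 5 (step 4): P = [3, 5] / [7, 8];  Q = [1, 3] / [2, 4]
  Insert 4 (step 5): P = [3, 4] / [5, 8] / [7];  Q = [1, 3] / [2, 4] / [5]
  Insert 1 (step 6): P = [1, 4] / [3, 8] / [5] / [7];  Q = [1, 3] / [2, 4] / [5] / [6]
  Insert 2 (step 7): P = [1, 2] / [3, 4] / [5, 8] / [7];  Q = [1, 3] / [2, 4] / [5, 7] / [6]
  Insert 6 (step 8): P = [1, 2, 6] / [3, 4] / [5, 8] / [7];  Q = [1, 3, 8] / [2, 4] / [5, 7] / [6]
Final shape: (3, 2, 2, 1).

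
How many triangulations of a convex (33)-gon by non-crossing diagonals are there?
C_31 = 14544636039226909

These polygon triangulations are counted by the Catalan number C_n = (1/(n + 1)) · C(2n, n). For n = 31: C_31 = (1/32) · C(62, 31) = 465428353255261088/32 = 14544636039226909.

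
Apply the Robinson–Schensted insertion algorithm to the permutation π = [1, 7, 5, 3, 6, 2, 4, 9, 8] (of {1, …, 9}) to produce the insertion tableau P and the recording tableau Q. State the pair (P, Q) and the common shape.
P = [1, 2, 4, 8] / [3, 6, 9] / [5] / [7];  Q = [1, 2, 5, 8] / [3, 7, 9] / [4] / [6];  common shape = (4, 3, 1, 1)

Row-insert the values π_1, π_2, … into P one at a time, bumping the leftmost entry strictly greater than the inserted value down to the next row. The recording tableau Q records, in position (i, j), the step at which that cell was added to P.
  Insert 1 (step 1): P = [1];  Q = [1]
  Insert 7 (step 2): P = [1, 7];  Q = [1, 2]
  Insert 5 (step 3): P = [1, 5] / [7];  Q = [1, 2] / [3]
  Insert 3 (step 4): P = [1, 3] / [5] / [7];  Q = [1, 2] / [3] / [4]
  Insert 6 (step 5): P = [1, 3, 6] / [5] / [7];  Q = [1, 2, 5] / [3] / [4]
  Insert 2 (step 6): P = [1, 2, 6] / [3] / [5] / [7];  Q = [1, 2, 5] / [3] / [4] / [6]
  Insert 4 (step 7): P = [1, 2, 4] / [3, 6] / [5] / [7];  Q = [1, 2, 5] / [3, 7] / [4] / [6]
  Insert 9 (step 8): P = [1, 2, 4, 9] / [3, 6] / [5] / [7];  Q = [1, 2, 5, 8] / [3, 7] / [4] / [6]
  Insert 8 (step 9): P = [1, 2, 4, 8] / [3, 6, 9] / [5] / [7];  Q = [1, 2, 5, 8] / [3, 7, 9] / [4] / [6]
Final shape: (4, 3, 1, 1).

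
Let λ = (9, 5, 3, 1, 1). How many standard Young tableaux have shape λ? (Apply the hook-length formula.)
# SYT of shape (9, 5, 3, 1, 1) = 16116408

Hook-length formula: f^λ = n! / Π hook(c), product over all cells c of the Young diagram. For λ = (9, 5, 3, 1, 1), n = 19 boxes. Hook lengths by row (left-to-right, top-to-bottom): [13, 10, 9, 7, 6, 4, 3, 2, 1]; [8, 5, 4, 2, 1]; [5, 2, 1]; [2]; [1]. Product of hooks = 7547904000. So f^λ = 19! / 7547904000 = 121645100408832000 / 7547904000 = 16116408.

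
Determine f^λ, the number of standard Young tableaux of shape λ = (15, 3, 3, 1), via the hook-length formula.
# SYT of shape (15, 3, 3, 1) = 2263261

Hook-length formula: f^λ = n! / Π hook(c), product over all cells c of the Young diagram. For λ = (15, 3, 3, 1), n = 22 boxes. Hook lengths by row (left-to-right, top-to-bottom): [18, 16, 15, 12, 11, 10, 9, 8, 7, 6, 5, 4, 3, 2, 1]; [5, 3, 2]; [4, 2, 1]; [1]. Product of hooks = 496628858880000. So f^λ = 22! / 496628858880000 = 1124000727777607680000 / 496628858880000 = 2263261.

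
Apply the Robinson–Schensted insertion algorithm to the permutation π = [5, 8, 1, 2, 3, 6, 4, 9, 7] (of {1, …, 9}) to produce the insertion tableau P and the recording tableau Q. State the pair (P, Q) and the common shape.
P = [1, 2, 3, 4, 7] / [5, 6, 9] / [8];  Q = [1, 2, 5, 6, 8] / [3, 4, 9] / [7];  common shape = (5, 3, 1)

Row-insert the values π_1, π_2, … into P one at a time, bumping the leftmost entry strictly greater than the inserted value down to the next row. The recording tableau Q records, in position (i, j), the step at which that cell was added to P.
  Insert 5 (step 1): P = [5];  Q = [1]
  Insert 8 (step 2): P = [5, 8];  Q = [1, 2]
  Insert 1 (step 3): P = [1, 8] / [5];  Q = [1, 2] / [3]
  Insert 2 (step 4): P = [1, 2] / [5, 8];  Q = [1, 2] / [3, 4]
  Insert 3 (step 5): P = [1, 2, 3] / [5, 8];  Q = [1, 2, 5] / [3, 4]
  Insert 6 (step 6): P = [1, 2, 3, 6] / [5, 8];  Q = [1, 2, 5, 6] / [3, 4]
  Insert 4 (step 7): P = [1, 2, 3, 4] / [5, 6] / [8];  Q = [1, 2, 5, 6] / [3, 4] / [7]
  Insert 9 (step 8): P = [1, 2, 3, 4, 9] / [5, 6] / [8];  Q = [1, 2, 5, 6, 8] / [3, 4] / [7]
  Insert 7 (step 9): P = [1, 2, 3, 4, 7] / [5, 6, 9] / [8];  Q = [1, 2, 5, 6, 8] / [3, 4, 9] / [7]
Final shape: (5, 3, 1).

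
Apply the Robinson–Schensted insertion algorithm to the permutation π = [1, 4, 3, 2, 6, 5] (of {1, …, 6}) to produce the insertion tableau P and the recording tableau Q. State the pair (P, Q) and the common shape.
P = [1, 2, 5] / [3, 6] / [4];  Q = [1, 2, 5] / [3, 6] / [4];  common shape = (3, 2, 1)

Row-insert the values π_1, π_2, … into P one at a time, bumping the leftmost entry strictly greater than the inserted value down to the next row. The recording tableau Q records, in position (i, j), the step at which that cell was added to P.
  Insert 1 (step 1): P = [1];  Q = [1]
  Insert 4 (step 2): P = [1, 4];  Q = [1, 2]
  Insert 3 (step 3): P = [1, 3] / [4];  Q = [1, 2] / [3]
  Insert 2 (step 4): P = [1, 2] / [3] / [4];  Q = [1, 2] / [3] / [4]
  Insert 6 (step 5): P = [1, 2, 6] / [3] / [4];  Q = [1, 2, 5] / [3] / [4]
  Insert 5 (step 6): P = [1, 2, 5] / [3, 6] / [4];  Q = [1, 2, 5] / [3, 6] / [4]
Final shape: (3, 2, 1).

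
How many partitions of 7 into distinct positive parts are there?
q(7) = 5

List partitions of 7 into distinct parts: 7, 6+1, 5+2, 4+3, 4+2+1. There are q(7) = 5. (Euler: this equals the number of odd-part partitions of 7.)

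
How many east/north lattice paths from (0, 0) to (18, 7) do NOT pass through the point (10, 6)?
Number of paths = 408628

Total paths from (0, 0) to (18, 7): C(25, 18) = 480700. Paths through (10, 6): (paths (0, 0) → (10, 6)) × (paths (10, 6) → (18, 7)) = C(16, 10) · C(9, 8) = 8008 · 9 = 72072. Avoidance count = 480700 − 72072 = 408628.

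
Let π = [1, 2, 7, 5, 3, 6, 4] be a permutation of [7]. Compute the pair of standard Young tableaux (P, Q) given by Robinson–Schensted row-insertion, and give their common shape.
P = [1, 2, 3, 4] / [5, 6] / [7];  Q = [1, 2, 3, 6] / [4, 7] / [5];  common shape = (4, 2, 1)

Row-insert the values π_1, π_2, … into P one at a time, bumping the leftmost entry strictly greater than the inserted value down to the next row. The recording tableau Q records, in position (i, j), the step at which that cell was added to P.
  Insert 1 (step 1): P = [1];  Q = [1]
  Insert 2 (step 2): P = [1, 2];  Q = [1, 2]
  Insert 7 (step 3): P = [1, 2, 7];  Q = [1, 2, 3]
  Insert 5 (step 4): P = [1, 2, 5] / [7];  Q = [1, 2, 3] / [4]
  Insert 3 (step 5): P = [1, 2, 3] / [5] / [7];  Q = [1, 2, 3] / [4] / [5]
  Insert 6 (step 6): P = [1, 2, 3, 6] / [5] / [7];  Q = [1, 2, 3, 6] / [4] / [5]
  Insert 4 (step 7): P = [1, 2, 3, 4] / [5, 6] / [7];  Q = [1, 2, 3, 6] / [4, 7] / [5]
Final shape: (4, 2, 1).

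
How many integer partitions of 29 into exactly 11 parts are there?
p(29, 11 parts) = 355

Partitions of n into exactly k parts are in bijection with partitions of n − k into at most k parts (subtract 1 from each part). So p(29, exactly 11) = p(18, parts ≤ 11). Computing via the recurrence p(m, j) = p(m, j−1) + p(m−j, j) gives 355.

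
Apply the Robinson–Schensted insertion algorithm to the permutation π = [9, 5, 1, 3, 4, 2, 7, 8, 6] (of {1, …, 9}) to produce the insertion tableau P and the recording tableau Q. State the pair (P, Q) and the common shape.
P = [1, 2, 4, 6, 8] / [3, 7] / [5] / [9];  Q = [1, 4, 5, 7, 8] / [2, 9] / [3] / [6];  common shape = (5, 2, 1, 1)

Row-insert the values π_1, π_2, … into P one at a time, bumping the leftmost entry strictly greater than the inserted value down to the next row. The recording tableau Q records, in position (i, j), the step at which that cell was added to P.
  Insert 9 (step 1): P = [9];  Q = [1]
  Insert 5 (step 2): P = [5] / [9];  Q = [1] / [2]
  Insert 1 (step 3): P = [1] / [5] / [9];  Q = [1] / [2] / [3]
  Insert 3 (step 4): P = [1, 3] / [5] / [9];  Q = [1, 4] / [2] / [3]
  Insert 4 (step 5): P = [1, 3, 4] / [5] / [9];  Q = [1, 4, 5] / [2] / [3]
  Insert 2 (step 6): P = [1, 2, 4] / [3] / [5] / [9];  Q = [1, 4, 5] / [2] / [3] / [6]
  Insert 7 (step 7): P = [1, 2, 4, 7] / [3] / [5] / [9];  Q = [1, 4, 5, 7] / [2] / [3] / [6]
  Insert 8 (step 8): P = [1, 2, 4, 7, 8] / [3] / [5] / [9];  Q = [1, 4, 5, 7, 8] / [2] / [3] / [6]
  Insert 6 (step 9): P = [1, 2, 4, 6, 8] / [3, 7] / [5] / [9];  Q = [1, 4, 5, 7, 8] / [2, 9] / [3] / [6]
Final shape: (5, 2, 1, 1).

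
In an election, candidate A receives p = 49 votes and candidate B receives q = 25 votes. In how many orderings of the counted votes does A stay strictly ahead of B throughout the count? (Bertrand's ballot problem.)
Strict-lead orderings = 11370496679167328352

Total orderings of the 74 votes with 49 for A: C(74, 49) = 35059031427432595752. By the Bertrand ballot formula (Cycle Lemma / reflection principle), the number of orderings in which A is strictly ahead of B throughout is (p − q)/(p + q) · C(p + q, p) = (49 − 25)/(49 + 25) · 35059031427432595752 = 11370496679167328352.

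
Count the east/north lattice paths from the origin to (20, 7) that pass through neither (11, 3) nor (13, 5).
Number of paths = 397946

Inclusion–exclusion. Total paths: C(27, 20) = 888030. Through P₁: C(14, 11)·C(13, 9) = 260260. Through P₂: C(18, 13)·C(9, 7) = 308448. Since P₁ is strictly southwest of P₂, a monotone path through both must visit P₁ then P₂; paths through both = C(14, 11)·C(4, 2)·C(9, 7) = 78624. Avoid both = 888030 − 260260 − 308448 + 78624 = 397946.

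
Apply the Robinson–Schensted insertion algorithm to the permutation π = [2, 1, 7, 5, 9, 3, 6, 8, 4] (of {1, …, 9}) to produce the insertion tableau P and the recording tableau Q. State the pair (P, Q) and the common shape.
P = [1, 3, 4, 8] / [2, 5, 6] / [7, 9];  Q = [1, 3, 5, 8] / [2, 4, 7] / [6, 9];  common shape = (4, 3, 2)

Row-insert the values π_1, π_2, … into P one at a time, bumping the leftmost entry strictly greater than the inserted value down to the next row. The recording tableau Q records, in position (i, j), the step at which that cell was added to P.
  Insert 2 (step 1): P = [2];  Q = [1]
  Insert 1 (step 2): P = [1] / [2];  Q = [1] / [2]
  Insert 7 (step 3): P = [1, 7] / [2];  Q = [1, 3] / [2]
  Insert 5 (step 4): P = [1, 5] / [2, 7];  Q = [1, 3] / [2, 4]
  Insert 9 (step 5): P = [1, 5, 9] / [2, 7];  Q = [1, 3, 5] / [2, 4]
  Insert 3 (step 6): P = [1, 3, 9] / [2, 5] / [7];  Q = [1, 3, 5] / [2, 4] / [6]
  Insert 6 (step 7): P = [1, 3, 6] / [2, 5, 9] / [7];  Q = [1, 3, 5] / [2, 4, 7] / [6]
  Insert 8 (step 8): P = [1, 3, 6, 8] / [2, 5, 9] / [7];  Q = [1, 3, 5, 8] / [2, 4, 7] / [6]
  Insert 4 (step 9): P = [1, 3, 4, 8] / [2, 5, 6] / [7, 9];  Q = [1, 3, 5, 8] / [2, 4, 7] / [6, 9]
Final shape: (4, 3, 2).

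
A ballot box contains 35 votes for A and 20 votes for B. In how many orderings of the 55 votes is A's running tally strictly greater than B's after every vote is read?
Strict-lead orderings = 137737442716965

Total orderings of the 55 votes with 35 for A: C(55, 35) = 505037289962205. By the Bertrand ballot formula (Cycle Lemma / reflection principle), the number of orderings in which A is strictly ahead of B throughout is (p − q)/(p + q) · C(p + q, p) = (35 − 20)/(35 + 20) · 505037289962205 = 137737442716965.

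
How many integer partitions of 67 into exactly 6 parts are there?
p(67, 6 parts) = 21301

Partitions of n into exactly k parts are in bijection with partitions of n − k into at most k parts (subtract 1 from each part). So p(67, exactly 6) = p(61, parts ≤ 6). Computing via the recurrence p(m, j) = p(m, j−1) + p(m−j, j) gives 21301.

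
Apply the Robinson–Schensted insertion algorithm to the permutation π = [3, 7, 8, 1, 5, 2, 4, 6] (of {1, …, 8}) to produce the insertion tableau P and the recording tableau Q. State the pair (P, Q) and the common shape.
P = [1, 2, 4, 6] / [3, 5, 8] / [7];  Q = [1, 2, 3, 8] / [4, 5, 7] / [6];  common shape = (4, 3, 1)

Row-insert the values π_1, π_2, … into P one at a time, bumping the leftmost entry strictly greater than the inserted value down to the next row. The recording tableau Q records, in position (i, j), the step at which that cell was added to P.
  Insert 3 (step 1): P = [3];  Q = [1]
  Insert 7 (step 2): P = [3, 7];  Q = [1, 2]
  Insert 8 (step 3): P = [3, 7, 8];  Q = [1, 2, 3]
  Insert 1 (step 4): P = [1, 7, 8] / [3];  Q = [1, 2, 3] / [4]
  Insert 5 (step 5): P = [1, 5, 8] / [3, 7];  Q = [1, 2, 3] / [4, 5]
  Insert 2 (step 6): P = [1, 2, 8] / [3, 5] / [7];  Q = [1, 2, 3] / [4, 5] / [6]
  Insert 4 (step 7): P = [1, 2, 4] / [3, 5, 8] / [7];  Q = [1, 2, 3] / [4, 5, 7] / [6]
  Insert 6 (step 8): P = [1, 2, 4, 6] / [3, 5, 8] / [7];  Q = [1, 2, 3, 8] / [4, 5, 7] / [6]
Final shape: (4, 3, 1).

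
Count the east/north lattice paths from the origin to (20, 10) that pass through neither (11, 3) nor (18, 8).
Number of paths = 18236933

Inclusion–exclusion. Total paths: C(30, 20) = 30045015. Through P₁: C(14, 11)·C(16, 9) = 4164160. Through P₂: C(26, 18)·C(4, 2) = 9373650. Since P₁ is strictly southwest of P₂, a monotone path through both must visit P₁ then P₂; paths through both = C(14, 11)·C(12, 7)·C(4, 2) = 1729728. Avoid both = 30045015 − 4164160 − 9373650 + 1729728 = 18236933.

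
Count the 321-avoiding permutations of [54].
C_54 = 451959718027953471447609509424

These 321-avoiding permutations are counted by the Catalan number C_n = (1/(n + 1)) · C(2n, n). For n = 54: C_54 = (1/55) · C(108, 54) = 24857784491537440929618523018320/55 = 451959718027953471447609509424.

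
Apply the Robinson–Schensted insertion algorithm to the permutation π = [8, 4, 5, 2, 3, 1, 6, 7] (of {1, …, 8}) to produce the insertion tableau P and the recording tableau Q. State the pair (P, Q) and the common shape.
P = [1, 3, 6, 7] / [2, 5] / [4] / [8];  Q = [1, 3, 7, 8] / [2, 5] / [4] / [6];  common shape = (4, 2, 1, 1)

Row-insert the values π_1, π_2, … into P one at a time, bumping the leftmost entry strictly greater than the inserted value down to the next row. The recording tableau Q records, in position (i, j), the step at which that cell was added to P.
  Insert 8 (step 1): P = [8];  Q = [1]
  Insert 4 (step 2): P = [4] / [8];  Q = [1] / [2]
  Insert 5 (step 3): P = [4, 5] / [8];  Q = [1, 3] / [2]
  Insert 2 (step 4): P = [2, 5] / [4] / [8];  Q = [1, 3] / [2] / [4]
  Insert 3 (step 5): P = [2, 3] / [4, 5] / [8];  Q = [1, 3] / [2, 5] / [4]
  Insert 1 (step 6): P = [1, 3] / [2, 5] / [4] / [8];  Q = [1, 3] / [2, 5] / [4] / [6]
  Insert 6 (step 7): P = [1, 3, 6] / [2, 5] / [4] / [8];  Q = [1, 3, 7] / [2, 5] / [4] / [6]
  Insert 7 (step 8): P = [1, 3, 6, 7] / [2, 5] / [4] / [8];  Q = [1, 3, 7, 8] / [2, 5] / [4] / [6]
Final shape: (4, 2, 1, 1).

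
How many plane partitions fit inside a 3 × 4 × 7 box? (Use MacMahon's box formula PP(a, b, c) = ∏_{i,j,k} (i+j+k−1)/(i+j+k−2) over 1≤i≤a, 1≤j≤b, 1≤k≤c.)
PP(3, 4, 7) = 1557270

Evaluate the triple product over i = 1..3, j = 1..4, k = 1..7. The factors are (2/1) · (3/2) · (4/3) · (5/4) · (6/5) · (7/6) · (8/7) · (3/2) · … (84 factors total). The numerators and denominators telescope so the product is an integer; carrying out the multiplication exactly gives PP(3, 4, 7) = 1557270.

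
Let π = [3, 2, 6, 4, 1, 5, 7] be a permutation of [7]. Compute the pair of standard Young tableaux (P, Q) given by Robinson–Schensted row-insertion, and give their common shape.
P = [1, 4, 5, 7] / [2, 6] / [3];  Q = [1, 3, 6, 7] / [2, 4] / [5];  common shape = (4, 2, 1)

Row-insert the values π_1, π_2, … into P one at a time, bumping the leftmost entry strictly greater than the inserted value down to the next row. The recording tableau Q records, in position (i, j), the step at which that cell was added to P.
  Insert 3 (step 1): P = [3];  Q = [1]
  Insert 2 (step 2): P = [2] / [3];  Q = [1] / [2]
  Insert 6 (step 3): P = [2, 6] / [3];  Q = [1, 3] / [2]
  Insert 4 (step 4): P = [2, 4] / [3, 6];  Q = [1, 3] / [2, 4]
  Insert 1 (step 5): P = [1, 4] / [2, 6] / [3];  Q = [1, 3] / [2, 4] / [5]
  Insert 5 (step 6): P = [1, 4, 5] / [2, 6] / [3];  Q = [1, 3, 6] / [2, 4] / [5]
  Insert 7 (step 7): P = [1, 4, 5, 7] / [2, 6] / [3];  Q = [1, 3, 6, 7] / [2, 4] / [5]
Final shape: (4, 2, 1).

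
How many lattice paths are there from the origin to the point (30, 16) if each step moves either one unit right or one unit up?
Number of paths = 991493848554

A monotone lattice path from (0, 0) to (30, 16) consists of 30 east steps and 16 north steps in some order, so it is determined by which 30 of the 46 steps are east. The count is C(46, 30) = 991493848554.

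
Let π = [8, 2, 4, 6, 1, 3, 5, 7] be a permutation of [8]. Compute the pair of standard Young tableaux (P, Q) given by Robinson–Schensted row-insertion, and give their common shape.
P = [1, 3, 5, 7] / [2, 4, 6] / [8];  Q = [1, 3, 4, 8] / [2, 6, 7] / [5];  common shape = (4, 3, 1)

Row-insert the values π_1, π_2, … into P one at a time, bumping the leftmost entry strictly greater than the inserted value down to the next row. The recording tableau Q records, in position (i, j), the step at which that cell was added to P.
  Insert 8 (step 1): P = [8];  Q = [1]
  Insert 2 (step 2): P = [2] / [8];  Q = [1] / [2]
  Insert 4 (step 3): P = [2, 4] / [8];  Q = [1, 3] / [2]
  Insert 6 (step 4): P = [2, 4, 6] / [8];  Q = [1, 3, 4] / [2]
  Insert 1 (step 5): P = [1, 4, 6] / [2] / [8];  Q = [1, 3, 4] / [2] / [5]
  Insert 3 (step 6): P = [1, 3, 6] / [2, 4] / [8];  Q = [1, 3, 4] / [2, 6] / [5]
  Insert 5 (step 7): P = [1, 3, 5] / [2, 4, 6] / [8];  Q = [1, 3, 4] / [2, 6, 7] / [5]
  Insert 7 (step 8): P = [1, 3, 5, 7] / [2, 4, 6] / [8];  Q = [1, 3, 4, 8] / [2, 6, 7] / [5]
Final shape: (4, 3, 1).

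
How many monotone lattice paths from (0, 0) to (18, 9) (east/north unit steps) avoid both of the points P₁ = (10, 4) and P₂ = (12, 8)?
Number of paths = 2621853

Inclusion–exclusion. Total paths: C(27, 18) = 4686825. Through P₁: C(14, 10)·C(13, 8) = 1288287. Through P₂: C(20, 12)·C(7, 6) = 881790. Since P₁ is strictly southwest of P₂, a monotone path through both must visit P₁ then P₂; paths through both = C(14, 10)·C(6, 2)·C(7, 6) = 105105. Avoid both = 4686825 − 1288287 − 881790 + 105105 = 2621853.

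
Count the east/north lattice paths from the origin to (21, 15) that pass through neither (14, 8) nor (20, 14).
Number of paths = 2277435600

Inclusion–exclusion. Total paths: C(36, 21) = 5567902560. Through P₁: C(22, 14)·C(14, 7) = 1097450640. Through P₂: C(34, 20)·C(2, 1) = 2783951280. Since P₁ is strictly southwest of P₂, a monotone path through both must visit P₁ then P₂; paths through both = C(22, 14)·C(12, 6)·C(2, 1) = 590934960. Avoid both = 5567902560 − 1097450640 − 2783951280 + 590934960 = 2277435600.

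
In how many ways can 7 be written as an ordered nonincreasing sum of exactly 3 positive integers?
p(7, 3 parts) = 4

Partitions of n into exactly k parts ↔ partitions of n − k into at most k parts (subtract 1 from each part). For n = 7, k = 3, the partitions are: 5+1+1, 4+2+1, 3+3+1, 3+2+2. Count = 4.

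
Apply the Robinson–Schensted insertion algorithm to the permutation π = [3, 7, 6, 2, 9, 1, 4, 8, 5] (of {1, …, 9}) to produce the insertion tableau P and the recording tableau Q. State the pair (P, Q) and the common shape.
P = [1, 4, 5] / [2, 6, 8] / [3, 9] / [7];  Q = [1, 2, 5] / [3, 7, 8] / [4, 9] / [6];  common shape = (3, 3, 2, 1)

Row-insert the values π_1, π_2, … into P one at a time, bumping the leftmost entry strictly greater than the inserted value down to the next row. The recording tableau Q records, in position (i, j), the step at which that cell was added to P.
  Insert 3 (step 1): P = [3];  Q = [1]
  Insert 7 (step 2): P = [3, 7];  Q = [1, 2]
  Insert 6 (step 3): P = [3, 6] / [7];  Q = [1, 2] / [3]
  Insert 2 (step 4): P = [2, 6] / [3] / [7];  Q = [1, 2] / [3] / [4]
  Insert 9 (step 5): P = [2, 6, 9] / [3] / [7];  Q = [1, 2, 5] / [3] / [4]
  Insert 1 (step 6): P = [1, 6, 9] / [2] / [3] / [7];  Q = [1, 2, 5] / [3] / [4] / [6]
  Insert 4 (step 7): P = [1, 4, 9] / [2, 6] / [3] / [7];  Q = [1, 2, 5] / [3, 7] / [4] / [6]
  Insert 8 (step 8): P = [1, 4, 8] / [2, 6, 9] / [3] / [7];  Q = [1, 2, 5] / [3, 7, 8] / [4] / [6]
  Insert 5 (step 9): P = [1, 4, 5] / [2, 6, 8] / [3, 9] / [7];  Q = [1, 2, 5] / [3, 7, 8] / [4, 9] / [6]
Final shape: (3, 3, 2, 1).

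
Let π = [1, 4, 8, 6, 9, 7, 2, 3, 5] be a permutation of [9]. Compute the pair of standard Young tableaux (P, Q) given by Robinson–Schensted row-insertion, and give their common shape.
P = [1, 2, 3, 5] / [4, 6, 7] / [8, 9];  Q = [1, 2, 3, 5] / [4, 6, 9] / [7, 8];  common shape = (4, 3, 2)

Row-insert the values π_1, π_2, … into P one at a time, bumping the leftmost entry strictly greater than the inserted value down to the next row. The recording tableau Q records, in position (i, j), the step at which that cell was added to P.
  Insert 1 (step 1): P = [1];  Q = [1]
  Insert 4 (step 2): P = [1, 4];  Q = [1, 2]
  Insert 8 (step 3): P = [1, 4, 8];  Q = [1, 2, 3]
  Insert 6 (step 4): P = [1, 4, 6] / [8];  Q = [1, 2, 3] / [4]
  Insert 9 (step 5): P = [1, 4, 6, 9] / [8];  Q = [1, 2, 3, 5] / [4]
  Insert 7 (step 6): P = [1, 4, 6, 7] / [8, 9];  Q = [1, 2, 3, 5] / [4, 6]
  Insert 2 (step 7): P = [1, 2, 6, 7] / [4, 9] / [8];  Q = [1, 2, 3, 5] / [4, 6] / [7]
  Insert 3 (step 8): P = [1, 2, 3, 7] / [4, 6] / [8, 9];  Q = [1, 2, 3, 5] / [4, 6] / [7, 8]
  Insert 5 (step 9): P = [1, 2, 3, 5] / [4, 6, 7] / [8, 9];  Q = [1, 2, 3, 5] / [4, 6, 9] / [7, 8]
Final shape: (4, 3, 2).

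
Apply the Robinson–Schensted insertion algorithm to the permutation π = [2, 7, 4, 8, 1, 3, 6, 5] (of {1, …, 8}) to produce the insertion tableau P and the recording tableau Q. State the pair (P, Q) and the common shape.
P = [1, 3, 5] / [2, 4, 6] / [7, 8];  Q = [1, 2, 4] / [3, 6, 7] / [5, 8];  common shape = (3, 3, 2)

Row-insert the values π_1, π_2, … into P one at a time, bumping the leftmost entry strictly greater than the inserted value down to the next row. The recording tableau Q records, in position (i, j), the step at which that cell was added to P.
  Insert 2 (step 1): P = [2];  Q = [1]
  Insert 7 (step 2): P = [2, 7];  Q = [1, 2]
  Insert 4 (step 3): P = [2, 4] / [7];  Q = [1, 2] / [3]
  Insert 8 (step 4): P = [2, 4, 8] / [7];  Q = [1, 2, 4] / [3]
  Insert 1 (step 5): P = [1, 4, 8] / [2] / [7];  Q = [1, 2, 4] / [3] / [5]
  Insert 3 (step 6): P = [1, 3, 8] / [2, 4] / [7];  Q = [1, 2, 4] / [3, 6] / [5]
  Insert 6 (step 7): P = [1, 3, 6] / [2, 4, 8] / [7];  Q = [1, 2, 4] / [3, 6, 7] / [5]
  Insert 5 (step 8): P = [1, 3, 5] / [2, 4, 6] / [7, 8];  Q = [1, 2, 4] / [3, 6, 7] / [5, 8]
Final shape: (3, 3, 2).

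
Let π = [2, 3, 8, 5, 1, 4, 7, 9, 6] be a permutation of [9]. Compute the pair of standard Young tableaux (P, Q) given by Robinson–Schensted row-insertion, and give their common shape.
P = [1, 3, 4, 6, 9] / [2, 5, 7] / [8];  Q = [1, 2, 3, 7, 8] / [4, 6, 9] / [5];  common shape = (5, 3, 1)

Row-insert the values π_1, π_2, … into P one at a time, bumping the leftmost entry strictly greater than the inserted value down to the next row. The recording tableau Q records, in position (i, j), the step at which that cell was added to P.
  Insert 2 (step 1): P = [2];  Q = [1]
  Insert 3 (step 2): P = [2, 3];  Q = [1, 2]
  Insert 8 (step 3): P = [2, 3, 8];  Q = [1, 2, 3]
  Insert 5 (step 4): P = [2, 3, 5] / [8];  Q = [1, 2, 3] / [4]
  Insert 1 (step 5): P = [1, 3, 5] / [2] / [8];  Q = [1, 2, 3] / [4] / [5]
  Insert 4 (step 6): P = [1, 3, 4] / [2, 5] / [8];  Q = [1, 2, 3] / [4, 6] / [5]
  Insert 7 (step 7): P = [1, 3, 4, 7] / [2, 5] / [8];  Q = [1, 2, 3, 7] / [4, 6] / [5]
  Insert 9 (step 8): P = [1, 3, 4, 7, 9] / [2, 5] / [8];  Q = [1, 2, 3, 7, 8] / [4, 6] / [5]
  Insert 6 (step 9): P = [1, 3, 4, 6, 9] / [2, 5, 7] / [8];  Q = [1, 2, 3, 7, 8] / [4, 6, 9] / [5]
Final shape: (5, 3, 1).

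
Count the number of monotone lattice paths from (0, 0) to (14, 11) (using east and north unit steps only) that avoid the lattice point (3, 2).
Number of paths = 2777800

Total paths from (0, 0) to (14, 11): C(25, 14) = 4457400. Paths through (3, 2): (paths (0, 0) → (3, 2)) × (paths (3, 2) → (14, 11)) = C(5, 3) · C(20, 11) = 10 · 167960 = 1679600. Avoidance count = 4457400 − 1679600 = 2777800.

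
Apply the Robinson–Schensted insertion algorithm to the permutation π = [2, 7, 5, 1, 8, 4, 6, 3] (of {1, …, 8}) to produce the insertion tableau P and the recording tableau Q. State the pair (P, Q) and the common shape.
P = [1, 3, 6] / [2, 4, 8] / [5] / [7];  Q = [1, 2, 5] / [3, 6, 7] / [4] / [8];  common shape = (3, 3, 1, 1)

Row-insert the values π_1, π_2, … into P one at a time, bumping the leftmost entry strictly greater than the inserted value down to the next row. The recording tableau Q records, in position (i, j), the step at which that cell was added to P.
  Insert 2 (step 1): P = [2];  Q = [1]
  Insert 7 (step 2): P = [2, 7];  Q = [1, 2]
  Insert 5 (step 3): P = [2, 5] / [7];  Q = [1, 2] / [3]
  Insert 1 (step 4): P = [1, 5] / [2] / [7];  Q = [1, 2] / [3] / [4]
  Insert 8 (step 5): P = [1, 5, 8] / [2] / [7];  Q = [1, 2, 5] / [3] / [4]
  Insert 4 (step 6): P = [1, 4, 8] / [2, 5] / [7];  Q = [1, 2, 5] / [3, 6] / [4]
  Insert 6 (step 7): P = [1, 4, 6] / [2, 5, 8] / [7];  Q = [1, 2, 5] / [3, 6, 7] / [4]
  Insert 3 (step 8): P = [1, 3, 6] / [2, 4, 8] / [5] / [7];  Q = [1, 2, 5] / [3, 6, 7] / [4] / [8]
Final shape: (3, 3, 1, 1).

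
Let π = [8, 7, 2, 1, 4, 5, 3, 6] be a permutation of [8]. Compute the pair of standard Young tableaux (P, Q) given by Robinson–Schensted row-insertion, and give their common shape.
P = [1, 3, 5, 6] / [2, 4] / [7] / [8];  Q = [1, 5, 6, 8] / [2, 7] / [3] / [4];  common shape = (4, 2, 1, 1)

Row-insert the values π_1, π_2, … into P one at a time, bumping the leftmost entry strictly greater than the inserted value down to the next row. The recording tableau Q records, in position (i, j), the step at which that cell was added to P.
  Insert 8 (step 1): P = [8];  Q = [1]
  Insert 7 (step 2): P = [7] / [8];  Q = [1] / [2]
  Insert 2 (step 3): P = [2] / [7] / [8];  Q = [1] / [2] / [3]
  Insert 1 (step 4): P = [1] / [2] / [7] / [8];  Q = [1] / [2] / [3] / [4]
  Insert 4 (step 5): P = [1, 4] / [2] / [7] / [8];  Q = [1, 5] / [2] / [3] / [4]
  Insert 5 (step 6): P = [1, 4, 5] / [2] / [7] / [8];  Q = [1, 5, 6] / [2] / [3] / [4]
  Insert 3 (step 7): P = [1, 3, 5] / [2, 4] / [7] / [8];  Q = [1, 5, 6] / [2, 7] / [3] / [4]
  Insert 6 (step 8): P = [1, 3, 5, 6] / [2, 4] / [7] / [8];  Q = [1, 5, 6, 8] / [2, 7] / [3] / [4]
Final shape: (4, 2, 1, 1).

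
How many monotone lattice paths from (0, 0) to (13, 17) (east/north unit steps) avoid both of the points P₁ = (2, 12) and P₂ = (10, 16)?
Number of paths = 98295602

Inclusion–exclusion. Total paths: C(30, 13) = 119759850. Through P₁: C(14, 2)·C(16, 11) = 397488. Through P₂: C(26, 10)·C(4, 3) = 21246940. Since P₁ is strictly southwest of P₂, a monotone path through both must visit P₁ then P₂; paths through both = C(14, 2)·C(12, 8)·C(4, 3) = 180180. Avoid both = 119759850 − 397488 − 21246940 + 180180 = 98295602.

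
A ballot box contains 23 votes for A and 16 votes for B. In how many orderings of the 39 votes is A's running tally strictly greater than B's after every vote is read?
Strict-lead orderings = 6768687870

Total orderings of the 39 votes with 23 for A: C(39, 23) = 37711260990. By the Bertrand ballot formula (Cycle Lemma / reflection principle), the number of orderings in which A is strictly ahead of B throughout is (p − q)/(p + q) · C(p + q, p) = (23 − 16)/(23 + 16) · 37711260990 = 6768687870.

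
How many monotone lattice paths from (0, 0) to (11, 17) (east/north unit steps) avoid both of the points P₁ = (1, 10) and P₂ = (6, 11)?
Number of paths = 15573032

Inclusion–exclusion. Total paths: C(28, 11) = 21474180. Through P₁: C(11, 1)·C(17, 10) = 213928. Through P₂: C(17, 6)·C(11, 5) = 5717712. Since P₁ is strictly southwest of P₂, a monotone path through both must visit P₁ then P₂; paths through both = C(11, 1)·C(6, 5)·C(11, 5) = 30492. Avoid both = 21474180 − 213928 − 5717712 + 30492 = 15573032.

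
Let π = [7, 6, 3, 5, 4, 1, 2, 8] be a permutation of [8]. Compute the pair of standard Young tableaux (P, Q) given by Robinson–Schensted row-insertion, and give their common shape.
P = [1, 2, 8] / [3, 4] / [5] / [6] / [7];  Q = [1, 4, 8] / [2, 7] / [3] / [5] / [6];  common shape = (3, 2, 1, 1, 1)

Row-insert the values π_1, π_2, … into P one at a time, bumping the leftmost entry strictly greater than the inserted value down to the next row. The recording tableau Q records, in position (i, j), the step at which that cell was added to P.
  Insert 7 (step 1): P = [7];  Q = [1]
  Insert 6 (step 2): P = [6] / [7];  Q = [1] / [2]
  Insert 3 (step 3): P = [3] / [6] / [7];  Q = [1] / [2] / [3]
  Insert 5 (step 4): P = [3, 5] / [6] / [7];  Q = [1, 4] / [2] / [3]
  Insert 4 (step 5): P = [3, 4] / [5] / [6] / [7];  Q = [1, 4] / [2] / [3] / [5]
  Insert 1 (step 6): P = [1, 4] / [3] / [5] / [6] / [7];  Q = [1, 4] / [2] / [3] / [5] / [6]
  Insert 2 (step 7): P = [1, 2] / [3, 4] / [5] / [6] / [7];  Q = [1, 4] / [2, 7] / [3] / [5] / [6]
  Insert 8 (step 8): P = [1, 2, 8] / [3, 4] / [5] / [6] / [7];  Q = [1, 4, 8] / [2, 7] / [3] / [5] / [6]
Final shape: (3, 2, 1, 1, 1).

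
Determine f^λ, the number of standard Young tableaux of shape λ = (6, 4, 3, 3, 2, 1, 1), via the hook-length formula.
# SYT of shape (6, 4, 3, 3, 2, 1, 1) = 230945000

Hook-length formula: f^λ = n! / Π hook(c), product over all cells c of the Young diagram. For λ = (6, 4, 3, 3, 2, 1, 1), n = 20 boxes. Hook lengths by row (left-to-right, top-to-bottom): [12, 9, 7, 4, 2, 1]; [9, 6, 4, 1]; [7, 4, 2]; [6, 3, 1]; [4, 1]; [2]; [1]. Product of hooks = 10534551552. So f^λ = 20! / 10534551552 = 2432902008176640000 / 10534551552 = 230945000.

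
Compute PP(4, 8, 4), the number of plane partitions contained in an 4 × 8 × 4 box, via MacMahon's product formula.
PP(4, 8, 4) = 184225041

Evaluate the triple product over i = 1..4, j = 1..8, k = 1..4. The factors are (2/1) · (3/2) · (4/3) · (5/4) · (3/2) · (4/3) · (5/4) · (6/5) · … (128 factors total). The numerators and denominators telescope so the product is an integer; carrying out the multiplication exactly gives PP(4, 8, 4) = 184225041.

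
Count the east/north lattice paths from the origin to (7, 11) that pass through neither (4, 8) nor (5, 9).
Number of paths = 15852

Inclusion–exclusion. Total paths: C(18, 7) = 31824. Through P₁: C(12, 4)·C(6, 3) = 9900. Through P₂: C(14, 5)·C(4, 2) = 12012. Since P₁ is strictly southwest of P₂, a monotone path through both must visit P₁ then P₂; paths through both = C(12, 4)·C(2, 1)·C(4, 2) = 5940. Avoid both = 31824 − 9900 − 12012 + 5940 = 15852.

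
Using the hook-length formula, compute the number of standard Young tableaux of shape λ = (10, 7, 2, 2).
# SYT of shape (10, 7, 2, 2) = 34819400

Hook-length formula: f^λ = n! / Π hook(c), product over all cells c of the Young diagram. For λ = (10, 7, 2, 2), n = 21 boxes. Hook lengths by row (left-to-right, top-to-bottom): [13, 12, 9, 8, 7, 6, 5, 3, 2, 1]; [9, 8, 5, 4, 3, 2, 1]; [3, 2]; [2, 1]. Product of hooks = 1467312537600. So f^λ = 21! / 1467312537600 = 51090942171709440000 / 1467312537600 = 34819400.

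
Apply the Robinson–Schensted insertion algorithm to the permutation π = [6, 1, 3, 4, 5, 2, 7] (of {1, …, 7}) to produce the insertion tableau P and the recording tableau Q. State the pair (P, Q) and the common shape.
P = [1, 2, 4, 5, 7] / [3] / [6];  Q = [1, 3, 4, 5, 7] / [2] / [6];  common shape = (5, 1, 1)

Row-insert the values π_1, π_2, … into P one at a time, bumping the leftmost entry strictly greater than the inserted value down to the next row. The recording tableau Q records, in position (i, j), the step at which that cell was added to P.
  Insert 6 (step 1): P = [6];  Q = [1]
  Insert 1 (step 2): P = [1] / [6];  Q = [1] / [2]
  Insert 3 (step 3): P = [1, 3] / [6];  Q = [1, 3] / [2]
  Insert 4 (step 4): P = [1, 3, 4] / [6];  Q = [1, 3, 4] / [2]
  Insert 5 (step 5): P = [1, 3, 4, 5] / [6];  Q = [1, 3, 4, 5] / [2]
  Insert 2 (step 6): P = [1, 2, 4, 5] / [3] / [6];  Q = [1, 3, 4, 5] / [2] / [6]
  Insert 7 (step 7): P = [1, 2, 4, 5, 7] / [3] / [6];  Q = [1, 3, 4, 5, 7] / [2] / [6]
Final shape: (5, 1, 1).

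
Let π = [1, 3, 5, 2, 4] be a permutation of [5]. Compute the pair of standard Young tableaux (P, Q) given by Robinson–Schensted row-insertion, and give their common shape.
P = [1, 2, 4] / [3, 5];  Q = [1, 2, 3] / [4, 5];  common shape = (3, 2)

Row-insert the values π_1, π_2, … into P one at a time, bumping the leftmost entry strictly greater than the inserted value down to the next row. The recording tableau Q records, in position (i, j), the step at which that cell was added to P.
  Insert 1 (step 1): P = [1];  Q = [1]
  Insert 3 (step 2): P = [1, 3];  Q = [1, 2]
  Insert 5 (step 3): P = [1, 3, 5];  Q = [1, 2, 3]
  Insert 2 (step 4): P = [1, 2, 5] / [3];  Q = [1, 2, 3] / [4]
  Insert 4 (step 5): P = [1, 2, 4] / [3, 5];  Q = [1, 2, 3] / [4, 5]
Final shape: (3, 2).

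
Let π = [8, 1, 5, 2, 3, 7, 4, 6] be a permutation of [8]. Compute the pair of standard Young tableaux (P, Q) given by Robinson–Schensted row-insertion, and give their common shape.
P = [1, 2, 3, 4, 6] / [5, 7] / [8];  Q = [1, 3, 5, 6, 8] / [2, 7] / [4];  common shape = (5, 2, 1)

Row-insert the values π_1, π_2, … into P one at a time, bumping the leftmost entry strictly greater than the inserted value down to the next row. The recording tableau Q records, in position (i, j), the step at which that cell was added to P.
  Insert 8 (step 1): P = [8];  Q = [1]
  Insert 1 (step 2): P = [1] / [8];  Q = [1] / [2]
  Insert 5 (step 3): P = [1, 5] / [8];  Q = [1, 3] / [2]
  Insert 2 (step 4): P = [1, 2] / [5] / [8];  Q = [1, 3] / [2] / [4]
  Insert 3 (step 5): P = [1, 2, 3] / [5] / [8];  Q = [1, 3, 5] / [2] / [4]
  Insert 7 (step 6): P = [1, 2, 3, 7] / [5] / [8];  Q = [1, 3, 5, 6] / [2] / [4]
  Insert 4 (step 7): P = [1, 2, 3, 4] / [5, 7] / [8];  Q = [1, 3, 5, 6] / [2, 7] / [4]
  Insert 6 (step 8): P = [1, 2, 3, 4, 6] / [5, 7] / [8];  Q = [1, 3, 5, 6, 8] / [2, 7] / [4]
Final shape: (5, 2, 1).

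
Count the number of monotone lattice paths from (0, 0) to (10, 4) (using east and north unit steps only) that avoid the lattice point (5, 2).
Number of paths = 560

Total paths from (0, 0) to (10, 4): C(14, 10) = 1001. Paths through (5, 2): (paths (0, 0) → (5, 2)) × (paths (5, 2) → (10, 4)) = C(7, 5) · C(7, 5) = 21 · 21 = 441. Avoidance count = 1001 − 441 = 560.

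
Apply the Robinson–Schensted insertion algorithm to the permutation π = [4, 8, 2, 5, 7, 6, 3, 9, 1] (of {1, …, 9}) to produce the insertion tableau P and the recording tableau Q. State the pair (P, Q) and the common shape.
P = [1, 3, 6, 9] / [2, 5] / [4] / [7] / [8];  Q = [1, 2, 5, 8] / [3, 4] / [6] / [7] / [9];  common shape = (4, 2, 1, 1, 1)

Row-insert the values π_1, π_2, … into P one at a time, bumping the leftmost entry strictly greater than the inserted value down to the next row. The recording tableau Q records, in position (i, j), the step at which that cell was added to P.
  Insert 4 (step 1): P = [4];  Q = [1]
  Insert 8 (step 2): P = [4, 8];  Q = [1, 2]
  Insert 2 (step 3): P = [2, 8] / [4];  Q = [1, 2] / [3]
  Insert 5 (step 4): P = [2, 5] / [4, 8];  Q = [1, 2] / [3, 4]
  Insert 7 (step 5): P = [2, 5, 7] / [4, 8];  Q = [1, 2, 5] / [3, 4]
  Insert 6 (step 6): P = [2, 5, 6] / [4, 7] / [8];  Q = [1, 2, 5] / [3, 4] / [6]
  Insert 3 (step 7): P = [2, 3, 6] / [4, 5] / [7] / [8];  Q = [1, 2, 5] / [3, 4] / [6] / [7]
  Insert 9 (step 8): P = [2, 3, 6, 9] / [4, 5] / [7] / [8];  Q = [1, 2, 5, 8] / [3, 4] / [6] / [7]
  Insert 1 (step 9): P = [1, 3, 6, 9] / [2, 5] / [4] / [7] / [8];  Q = [1, 2, 5, 8] / [3, 4] / [6] / [7] / [9]
Final shape: (4, 2, 1, 1, 1).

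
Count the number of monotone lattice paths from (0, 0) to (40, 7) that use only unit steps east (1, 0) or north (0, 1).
Number of paths = 62891499

A monotone lattice path from (0, 0) to (40, 7) consists of 40 east steps and 7 north steps in some order, so it is determined by which 40 of the 47 steps are east. The count is C(47, 40) = 62891499.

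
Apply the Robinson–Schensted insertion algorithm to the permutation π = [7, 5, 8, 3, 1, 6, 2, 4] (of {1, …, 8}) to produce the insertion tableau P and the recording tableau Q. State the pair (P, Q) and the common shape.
P = [1, 2, 4] / [3, 6] / [5, 8] / [7];  Q = [1, 3, 8] / [2, 6] / [4, 7] / [5];  common shape = (3, 2, 2, 1)

Row-insert the values π_1, π_2, … into P one at a time, bumping the leftmost entry strictly greater than the inserted value down to the next row. The recording tableau Q records, in position (i, j), the step at which that cell was added to P.
  Insert 7 (step 1): P = [7];  Q = [1]
  Insert 5 (step 2): P = [5] / [7];  Q = [1] / [2]
  Insert 8 (step 3): P = [5, 8] / [7];  Q = [1, 3] / [2]
  Insert 3 (step 4): P = [3, 8] / [5] / [7];  Q = [1, 3] / [2] / [4]
  Insert 1 (step 5): P = [1, 8] / [3] / [5] / [7];  Q = [1, 3] / [2] / [4] / [5]
  Insert 6 (step 6): P = [1, 6] / [3, 8] / [5] / [7];  Q = [1, 3] / [2, 6] / [4] / [5]
  Insert 2 (step 7): P = [1, 2] / [3, 6] / [5, 8] / [7];  Q = [1, 3] / [2, 6] / [4, 7] / [5]
  Insert 4 (step 8): P = [1, 2, 4] / [3, 6] / [5, 8] / [7];  Q = [1, 3, 8] / [2, 6] / [4, 7] / [5]
Final shape: (3, 2, 2, 1).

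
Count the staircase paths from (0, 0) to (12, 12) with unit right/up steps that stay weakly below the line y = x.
C_12 = 208012

These NE paths below the diagonal are counted by the Catalan number C_n = (1/(n + 1)) · C(2n, n). For n = 12: C_12 = (1/13) · C(24, 12) = 2704156/13 = 208012.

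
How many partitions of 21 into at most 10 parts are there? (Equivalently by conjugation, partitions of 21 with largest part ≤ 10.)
p(21, parts ≤ 10) = 653

Use the recurrence p(n, m) = p(n, m−1) + p(n−m, m): either the largest part is < m (count p(n, m−1)) or the largest part is exactly m (remove one copy of m, count p(n−m, m)). With p(0, ·) = 1 this gives p(21, parts ≤ 10) = 653. (By conjugating Young diagrams, this also counts partitions of 21 into at most 10 parts.)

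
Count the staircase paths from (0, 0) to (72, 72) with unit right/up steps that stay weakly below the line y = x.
C_72 = 20276890389709399862928998568254641025700

These NE paths below the diagonal are counted by the Catalan number C_n = (1/(n + 1)) · C(2n, n). For n = 72: C_72 = (1/73) · C(144, 72) = 1480212998448786189993816895482588794876100/73 = 20276890389709399862928998568254641025700.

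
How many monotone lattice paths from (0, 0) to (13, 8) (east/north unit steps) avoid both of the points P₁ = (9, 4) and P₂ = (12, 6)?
Number of paths = 119198

Inclusion–exclusion. Total paths: C(21, 13) = 203490. Through P₁: C(13, 9)·C(8, 4) = 50050. Through P₂: C(18, 12)·C(3, 1) = 55692. Since P₁ is strictly southwest of P₂, a monotone path through both must visit P₁ then P₂; paths through both = C(13, 9)·C(5, 3)·C(3, 1) = 21450. Avoid both = 203490 − 50050 − 55692 + 21450 = 119198.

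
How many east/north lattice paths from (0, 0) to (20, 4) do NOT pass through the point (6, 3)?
Number of paths = 9366

Total paths from (0, 0) to (20, 4): C(24, 20) = 10626. Paths through (6, 3): (paths (0, 0) → (6, 3)) × (paths (6, 3) → (20, 4)) = C(9, 6) · C(15, 14) = 84 · 15 = 1260. Avoidance count = 10626 − 1260 = 9366.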